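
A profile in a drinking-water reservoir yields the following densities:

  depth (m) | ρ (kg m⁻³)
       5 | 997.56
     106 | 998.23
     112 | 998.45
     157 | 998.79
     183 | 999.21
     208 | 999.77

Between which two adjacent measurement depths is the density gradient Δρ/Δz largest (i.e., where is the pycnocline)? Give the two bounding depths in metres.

Compute the density gradient over each adjacent pair:
  5–106 m: Δρ/Δz = 0.67/101 = 6.6 × 10⁻³ kg m⁻⁴
  106–112 m: Δρ/Δz = 0.22/6 = 0.037 kg m⁻⁴
  112–157 m: Δρ/Δz = 0.34/45 = 7.6 × 10⁻³ kg m⁻⁴
  157–183 m: Δρ/Δz = 0.42/26 = 0.016 kg m⁻⁴
  183–208 m: Δρ/Δz = 0.56/25 = 0.022 kg m⁻⁴
The largest gradient is in the 106–112 m interval — the pycnocline.

106–112 m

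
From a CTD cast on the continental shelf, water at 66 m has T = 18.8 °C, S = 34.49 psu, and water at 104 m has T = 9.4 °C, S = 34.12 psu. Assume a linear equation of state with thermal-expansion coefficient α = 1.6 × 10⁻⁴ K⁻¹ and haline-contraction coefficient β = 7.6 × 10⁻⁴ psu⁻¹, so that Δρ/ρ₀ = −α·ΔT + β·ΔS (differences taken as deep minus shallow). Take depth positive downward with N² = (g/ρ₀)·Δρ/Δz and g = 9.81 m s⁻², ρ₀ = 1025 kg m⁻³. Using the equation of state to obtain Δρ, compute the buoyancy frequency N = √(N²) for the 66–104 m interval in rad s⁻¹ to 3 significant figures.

ΔT = -9.4 K, ΔS = -0.37 psu (deep − shallow).
Δρ/ρ₀ = −αΔT + βΔS = 1.504 × 10⁻³ − 2.812 × 10⁻⁴ = 1.2228 × 10⁻³, so Δρ ≈ 1.253 kg m⁻³.
N² = (g/ρ₀)·Δρ/Δz = g·(Δρ/ρ₀)/Δz = 9.81 × 1.2228 × 10⁻³ / 38 = 3.1568 × 10⁻⁴ s⁻².
N = √(3.1568 × 10⁻⁴) = 0.017767 rad s⁻¹ ≈ 0.0178 rad s⁻¹.

0.0178 rad s⁻¹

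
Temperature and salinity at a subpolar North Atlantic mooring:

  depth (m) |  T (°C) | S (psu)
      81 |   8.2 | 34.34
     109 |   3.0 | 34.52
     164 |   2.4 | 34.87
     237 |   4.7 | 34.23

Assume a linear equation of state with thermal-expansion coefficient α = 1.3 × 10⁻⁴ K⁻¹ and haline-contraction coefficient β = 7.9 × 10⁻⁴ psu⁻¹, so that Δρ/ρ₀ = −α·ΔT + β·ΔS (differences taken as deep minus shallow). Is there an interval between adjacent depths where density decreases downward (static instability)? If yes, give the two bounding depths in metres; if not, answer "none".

164–237 m

Evaluate Δρ/ρ₀ = −αΔT + βΔS across each adjacent pair:
  81–109 m: −αΔT+βΔS = −(1.3 × 10⁻⁴)(-5.2)+(7.9 × 10⁻⁴)(+0.18) = 8.2 × 10⁻⁴ → stable
  109–164 m: −αΔT+βΔS = −(1.3 × 10⁻⁴)(-0.6)+(7.9 × 10⁻⁴)(+0.35) = 3.5 × 10⁻⁴ → stable
  164–237 m: −αΔT+βΔS = −(1.3 × 10⁻⁴)(+2.3)+(7.9 × 10⁻⁴)(-0.64) = -8.0 × 10⁻⁴ → UNSTABLE
The 164–237 m interval has Δρ < 0: lighter water underlies denser water.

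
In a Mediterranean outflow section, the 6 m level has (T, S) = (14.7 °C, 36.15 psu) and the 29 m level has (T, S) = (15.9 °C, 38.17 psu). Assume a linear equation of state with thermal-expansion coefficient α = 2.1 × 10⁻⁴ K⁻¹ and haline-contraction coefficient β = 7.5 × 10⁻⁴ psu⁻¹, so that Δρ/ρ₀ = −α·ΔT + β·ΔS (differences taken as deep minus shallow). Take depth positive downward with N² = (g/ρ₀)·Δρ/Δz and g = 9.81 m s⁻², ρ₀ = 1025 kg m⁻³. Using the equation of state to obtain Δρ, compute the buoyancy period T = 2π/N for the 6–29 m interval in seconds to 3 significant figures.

271 s

ΔT = +1.2 K, ΔS = +2.02 psu (deep − shallow).
Δρ/ρ₀ = −αΔT + βΔS = -2.52 × 10⁻⁴ + 1.515 × 10⁻³ = 1.263 × 10⁻³, so Δρ ≈ 1.295 kg m⁻³.
N² = (g/ρ₀)·Δρ/Δz = g·(Δρ/ρ₀)/Δz = 9.81 × 1.263 × 10⁻³ / 23 = 5.3870 × 10⁻⁴ s⁻².
N = √(5.3870 × 10⁻⁴) = 0.023210 rad s⁻¹ → T = 2π/N = 270.71 s ≈ 271 s.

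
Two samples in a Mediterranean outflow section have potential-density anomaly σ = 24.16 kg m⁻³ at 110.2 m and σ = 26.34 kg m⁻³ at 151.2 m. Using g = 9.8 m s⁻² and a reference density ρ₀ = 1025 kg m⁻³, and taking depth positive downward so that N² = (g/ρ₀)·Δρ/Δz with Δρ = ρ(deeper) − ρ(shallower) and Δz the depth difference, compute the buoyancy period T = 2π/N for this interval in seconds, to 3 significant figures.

279 s

Δρ = 1026.34 − 1024.16 = 2.18 kg m⁻³ over Δz = 151.2 − 110.2 = 41 m.
N² = (9.8/1025) × (2.18/41) = 5.0836 × 10⁻⁴ s⁻².
N = √(5.0836 × 10⁻⁴) = 0.022547 rad s⁻¹, so T = 2π/N = 278.67 s ≈ 279 s.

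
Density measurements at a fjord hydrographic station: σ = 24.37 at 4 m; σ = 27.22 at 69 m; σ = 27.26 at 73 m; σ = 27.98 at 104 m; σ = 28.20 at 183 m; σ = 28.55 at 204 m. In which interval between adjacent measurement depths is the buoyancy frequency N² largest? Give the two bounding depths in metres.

Compute the density gradient over each adjacent pair:
  4–69 m: Δρ/Δz = 2.85/65 = 0.044 kg m⁻⁴
  69–73 m: Δρ/Δz = 0.04/4 = 0.010 kg m⁻⁴
  73–104 m: Δρ/Δz = 0.72/31 = 0.023 kg m⁻⁴
  104–183 m: Δρ/Δz = 0.22/79 = 2.8 × 10⁻³ kg m⁻⁴
  183–204 m: Δρ/Δz = 0.35/21 = 0.017 kg m⁻⁴
The largest gradient is in the 4–69 m interval — the pycnocline.

4–69 m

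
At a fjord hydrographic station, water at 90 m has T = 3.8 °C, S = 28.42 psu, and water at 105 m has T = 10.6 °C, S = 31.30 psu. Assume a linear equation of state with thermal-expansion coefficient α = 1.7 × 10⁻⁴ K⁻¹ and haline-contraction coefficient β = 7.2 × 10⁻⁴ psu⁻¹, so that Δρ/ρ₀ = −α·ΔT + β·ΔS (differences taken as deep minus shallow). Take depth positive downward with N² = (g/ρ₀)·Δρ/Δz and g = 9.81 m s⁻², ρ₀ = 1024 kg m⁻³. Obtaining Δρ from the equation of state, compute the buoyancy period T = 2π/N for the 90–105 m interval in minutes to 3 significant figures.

ΔT = +6.8 K, ΔS = +2.88 psu (deep − shallow).
Δρ/ρ₀ = −αΔT + βΔS = -1.156 × 10⁻³ + 2.0736 × 10⁻³ = 9.176 × 10⁻⁴, so Δρ ≈ 0.9396 kg m⁻³.
N² = (g/ρ₀)·Δρ/Δz = g·(Δρ/ρ₀)/Δz = 9.81 × 9.176 × 10⁻⁴ / 15 = 6.0011 × 10⁻⁴ s⁻².
N = √(6.0011 × 10⁻⁴) = 0.024497 rad s⁻¹ → T = 2π/N = 256.49 s = 4.2748 min ≈ 4.27 min.

4.27 min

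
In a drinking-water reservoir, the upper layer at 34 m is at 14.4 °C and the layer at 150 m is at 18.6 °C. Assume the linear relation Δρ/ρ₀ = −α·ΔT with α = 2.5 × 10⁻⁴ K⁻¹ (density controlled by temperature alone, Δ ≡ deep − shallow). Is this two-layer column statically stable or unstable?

ΔT = 18.6 − 14.4 = +4.2 K, so Δρ/ρ₀ = −αΔT = -1.05 × 10⁻³.
Δρ/ρ₀ < 0, so Δρ < 0: deeper water is lighter → statically unstable; the column would overturn.

unstable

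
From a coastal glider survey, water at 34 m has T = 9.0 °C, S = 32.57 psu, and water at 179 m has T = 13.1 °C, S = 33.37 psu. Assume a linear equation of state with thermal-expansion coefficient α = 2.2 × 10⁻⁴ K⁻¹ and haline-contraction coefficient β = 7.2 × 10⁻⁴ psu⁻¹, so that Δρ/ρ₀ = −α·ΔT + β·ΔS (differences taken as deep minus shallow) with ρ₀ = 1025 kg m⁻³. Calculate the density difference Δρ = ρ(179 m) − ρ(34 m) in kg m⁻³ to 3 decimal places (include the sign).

ΔT = +4.1 K, ΔS = +0.80 psu (deep − shallow).
Δρ/ρ₀ = −(2.2 × 10⁻⁴)(+4.1) + (7.2 × 10⁻⁴)(+0.80) = -3.26 × 10⁻⁴.
Δρ = 1025 × (-3.26 × 10⁻⁴) = -0.334 kg m⁻³.
Negative Δρ: lighter below, statically unstable.

-0.334 kg m⁻³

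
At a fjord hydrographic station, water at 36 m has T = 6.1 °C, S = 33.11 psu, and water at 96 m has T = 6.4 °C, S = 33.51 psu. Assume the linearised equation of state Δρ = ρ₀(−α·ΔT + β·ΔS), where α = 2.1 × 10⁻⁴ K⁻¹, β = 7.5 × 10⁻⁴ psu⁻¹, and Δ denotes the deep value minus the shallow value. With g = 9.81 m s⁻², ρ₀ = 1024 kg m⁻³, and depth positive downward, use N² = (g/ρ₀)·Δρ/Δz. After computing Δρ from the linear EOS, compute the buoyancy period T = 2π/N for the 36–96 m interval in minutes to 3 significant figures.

ΔT = +0.3 K, ΔS = +0.40 psu (deep − shallow).
Δρ/ρ₀ = −αΔT + βΔS = -6.30 × 10⁻⁵ + 3.00 × 10⁻⁴ = 2.37 × 10⁻⁴, so Δρ ≈ 0.2427 kg m⁻³.
N² = (g/ρ₀)·Δρ/Δz = g·(Δρ/ρ₀)/Δz = 9.81 × 2.37 × 10⁻⁴ / 60 = 3.8750 × 10⁻⁵ s⁻².
N = √(3.8750 × 10⁻⁵) = 6.2249 × 10⁻³ rad s⁻¹ → T = 2π/N = 1.0094 × 10³ s = 16.823 min ≈ 16.8 min.

16.8 min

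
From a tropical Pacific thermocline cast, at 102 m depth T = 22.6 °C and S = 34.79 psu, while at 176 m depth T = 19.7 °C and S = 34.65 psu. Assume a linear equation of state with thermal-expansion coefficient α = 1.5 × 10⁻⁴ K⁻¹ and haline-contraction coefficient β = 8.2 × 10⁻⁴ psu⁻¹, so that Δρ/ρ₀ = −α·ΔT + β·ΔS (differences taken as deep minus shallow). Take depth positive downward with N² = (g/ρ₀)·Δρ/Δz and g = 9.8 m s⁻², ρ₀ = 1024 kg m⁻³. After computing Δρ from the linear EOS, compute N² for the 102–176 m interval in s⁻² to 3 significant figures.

ΔT = -2.9 K, ΔS = -0.14 psu (deep − shallow).
Δρ/ρ₀ = −αΔT + βΔS = 4.35 × 10⁻⁴ − 1.148 × 10⁻⁴ = 3.202 × 10⁻⁴, so Δρ ≈ 0.3279 kg m⁻³.
N² = (g/ρ₀)·Δρ/Δz = g·(Δρ/ρ₀)/Δz = 9.8 × 3.202 × 10⁻⁴ / 74 = 4.2405 × 10⁻⁵ s⁻² ≈ 4.24 × 10⁻⁵ s⁻².

4.24 × 10⁻⁵ s⁻²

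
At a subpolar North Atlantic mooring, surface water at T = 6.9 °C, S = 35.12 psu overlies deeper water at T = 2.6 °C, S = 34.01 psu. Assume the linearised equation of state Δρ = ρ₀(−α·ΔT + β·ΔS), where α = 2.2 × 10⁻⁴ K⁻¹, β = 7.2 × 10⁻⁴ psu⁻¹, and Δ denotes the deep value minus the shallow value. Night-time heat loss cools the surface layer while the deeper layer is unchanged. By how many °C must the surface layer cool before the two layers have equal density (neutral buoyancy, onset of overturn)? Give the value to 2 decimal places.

0.67 °C

Neutral buoyancy requires Δρ = 0, i.e. −α(T_deep − T_surf′) + β(S_deep − S_surf) = 0.
T_surf′ = T_deep − (β/α)·ΔS = 2.6 − (7.2 × 10⁻⁴/2.2 × 10⁻⁴)·(-1.11) = 6.2327 °C.
Cooling required: 6.9 − (6.2327) = 0.6673 °C.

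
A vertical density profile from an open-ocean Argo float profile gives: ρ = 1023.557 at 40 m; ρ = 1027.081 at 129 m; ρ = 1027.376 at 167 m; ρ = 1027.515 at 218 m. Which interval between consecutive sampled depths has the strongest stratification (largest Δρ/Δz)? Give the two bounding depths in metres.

40–129 m

Compute the density gradient over each adjacent pair:
  40–129 m: Δρ/Δz = 3.524/89 = 0.040 kg m⁻⁴
  129–167 m: Δρ/Δz = 0.295/38 = 7.8 × 10⁻³ kg m⁻⁴
  167–218 m: Δρ/Δz = 0.139/51 = 2.7 × 10⁻³ kg m⁻⁴
The largest gradient is in the 40–129 m interval — the pycnocline.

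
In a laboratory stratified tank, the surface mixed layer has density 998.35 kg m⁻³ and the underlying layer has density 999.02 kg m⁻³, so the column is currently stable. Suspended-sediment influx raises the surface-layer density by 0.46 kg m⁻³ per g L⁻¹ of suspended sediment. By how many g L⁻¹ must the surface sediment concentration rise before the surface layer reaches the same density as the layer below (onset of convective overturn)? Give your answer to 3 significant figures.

1.46 g L⁻¹

Density deficit of the surface layer: 999.02 − 998.35 = 0.67 kg m⁻³.
Required change = 0.67 / 0.46 = 1.46 g L⁻¹.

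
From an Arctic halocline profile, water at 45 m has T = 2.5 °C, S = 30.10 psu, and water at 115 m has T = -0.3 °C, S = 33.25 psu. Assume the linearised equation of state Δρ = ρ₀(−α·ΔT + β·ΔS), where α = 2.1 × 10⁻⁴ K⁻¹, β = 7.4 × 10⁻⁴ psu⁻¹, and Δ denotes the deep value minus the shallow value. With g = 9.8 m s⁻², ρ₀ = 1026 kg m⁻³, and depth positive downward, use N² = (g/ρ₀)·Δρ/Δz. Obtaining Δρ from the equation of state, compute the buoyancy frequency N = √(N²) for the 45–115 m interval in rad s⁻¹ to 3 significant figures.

ΔT = -2.8 K, ΔS = +3.15 psu (deep − shallow).
Δρ/ρ₀ = −αΔT + βΔS = 5.88 × 10⁻⁴ + 2.331 × 10⁻³ = 2.919 × 10⁻³, so Δρ ≈ 2.995 kg m⁻³.
N² = (g/ρ₀)·Δρ/Δz = g·(Δρ/ρ₀)/Δz = 9.8 × 2.919 × 10⁻³ / 70 = 4.0866 × 10⁻⁴ s⁻².
N = √(4.0866 × 10⁻⁴) = 0.020215 rad s⁻¹ ≈ 0.0202 rad s⁻¹.

0.0202 rad s⁻¹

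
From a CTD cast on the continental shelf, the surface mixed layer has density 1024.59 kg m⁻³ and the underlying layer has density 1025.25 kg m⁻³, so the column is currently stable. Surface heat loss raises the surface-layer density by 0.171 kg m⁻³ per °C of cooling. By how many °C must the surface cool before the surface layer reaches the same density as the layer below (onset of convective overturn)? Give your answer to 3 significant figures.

Density deficit of the surface layer: 1025.25 − 1024.59 = 0.66 kg m⁻³.
Required change = 0.66 / 0.171 = 3.86 °C.

3.86 °C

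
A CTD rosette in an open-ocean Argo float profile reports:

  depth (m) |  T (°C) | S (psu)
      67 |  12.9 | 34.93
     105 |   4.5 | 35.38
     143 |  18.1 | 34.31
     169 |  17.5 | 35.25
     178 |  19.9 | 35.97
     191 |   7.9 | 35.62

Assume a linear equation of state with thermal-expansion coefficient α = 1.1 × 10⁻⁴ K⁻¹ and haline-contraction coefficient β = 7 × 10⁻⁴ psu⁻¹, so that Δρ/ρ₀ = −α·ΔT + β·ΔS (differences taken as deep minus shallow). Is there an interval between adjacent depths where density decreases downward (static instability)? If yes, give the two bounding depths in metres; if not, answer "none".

Evaluate Δρ/ρ₀ = −αΔT + βΔS across each adjacent pair:
  67–105 m: −αΔT+βΔS = −(1.1 × 10⁻⁴)(-8.4)+(7 × 10⁻⁴)(+0.45) = 1.2 × 10⁻³ → stable
  105–143 m: −αΔT+βΔS = −(1.1 × 10⁻⁴)(+13.6)+(7 × 10⁻⁴)(-1.07) = -2.2 × 10⁻³ → UNSTABLE
  143–169 m: −αΔT+βΔS = −(1.1 × 10⁻⁴)(-0.6)+(7 × 10⁻⁴)(+0.94) = 7.2 × 10⁻⁴ → stable
  169–178 m: −αΔT+βΔS = −(1.1 × 10⁻⁴)(+2.4)+(7 × 10⁻⁴)(+0.72) = 2.4 × 10⁻⁴ → stable
  178–191 m: −αΔT+βΔS = −(1.1 × 10⁻⁴)(-12.0)+(7 × 10⁻⁴)(-0.35) = 1.1 × 10⁻³ → stable
The 105–143 m interval has Δρ < 0: lighter water underlies denser water.

105–143 m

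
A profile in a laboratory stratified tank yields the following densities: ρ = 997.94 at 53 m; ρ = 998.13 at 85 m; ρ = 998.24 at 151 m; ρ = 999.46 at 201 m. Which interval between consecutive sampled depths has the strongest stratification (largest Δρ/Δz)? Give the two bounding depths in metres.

Compute the density gradient over each adjacent pair:
  53–85 m: Δρ/Δz = 0.19/32 = 5.9 × 10⁻³ kg m⁻⁴
  85–151 m: Δρ/Δz = 0.11/66 = 1.7 × 10⁻³ kg m⁻⁴
  151–201 m: Δρ/Δz = 1.22/50 = 0.024 kg m⁻⁴
The largest gradient is in the 151–201 m interval — the pycnocline.

151–201 m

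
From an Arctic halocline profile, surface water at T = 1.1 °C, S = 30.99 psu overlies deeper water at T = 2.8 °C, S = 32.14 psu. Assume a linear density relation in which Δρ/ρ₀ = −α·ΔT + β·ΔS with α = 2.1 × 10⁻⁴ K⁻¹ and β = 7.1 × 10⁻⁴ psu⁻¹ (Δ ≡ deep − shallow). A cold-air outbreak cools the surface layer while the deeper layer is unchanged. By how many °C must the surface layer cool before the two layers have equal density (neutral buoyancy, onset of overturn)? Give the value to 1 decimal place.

Neutral buoyancy requires Δρ = 0, i.e. −α(T_deep − T_surf′) + β(S_deep − S_surf) = 0.
T_surf′ = T_deep − (β/α)·ΔS = 2.8 − (7.1 × 10⁻⁴/2.1 × 10⁻⁴)·(+1.15) = -1.088 °C.
Cooling required: 1.1 − (-1.088) = 2.188 °C.

2.2 °C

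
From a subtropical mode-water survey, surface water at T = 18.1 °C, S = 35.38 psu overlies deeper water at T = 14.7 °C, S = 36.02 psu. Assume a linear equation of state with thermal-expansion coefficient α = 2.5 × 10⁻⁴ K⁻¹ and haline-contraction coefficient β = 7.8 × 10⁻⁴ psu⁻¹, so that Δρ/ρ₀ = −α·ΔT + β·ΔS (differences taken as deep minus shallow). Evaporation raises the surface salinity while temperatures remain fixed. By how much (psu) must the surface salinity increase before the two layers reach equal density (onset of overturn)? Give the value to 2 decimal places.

Neutral buoyancy requires −α(T_deep − T_surf) + β(S_deep − S_surf′) = 0.
S_surf′ = S_deep − (α/β)·ΔT = 36.02 − (2.5 × 10⁻⁴/7.8 × 10⁻⁴)·(-3.4) = 37.1097 psu.
Increase required: 37.1097 − 35.38 = 1.7297 psu.

1.73 psu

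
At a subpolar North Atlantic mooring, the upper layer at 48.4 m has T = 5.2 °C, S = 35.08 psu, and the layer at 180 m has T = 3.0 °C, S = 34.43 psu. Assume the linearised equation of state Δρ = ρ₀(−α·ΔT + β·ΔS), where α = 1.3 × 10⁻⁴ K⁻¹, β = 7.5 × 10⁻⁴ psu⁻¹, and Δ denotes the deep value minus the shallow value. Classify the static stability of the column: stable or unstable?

unstable

ΔT = 3.0 − 5.2 = -2.2 K and ΔS = 34.43 − 35.08 = -0.65 psu (deep − shallow).
−αΔT = 2.86 × 10⁻⁴; βΔS = -4.875 × 10⁻⁴; sum Δρ/ρ₀ = -2.015 × 10⁻⁴.
Δρ/ρ₀ < 0, so Δρ < 0: deeper water is lighter → statically unstable; the column would overturn.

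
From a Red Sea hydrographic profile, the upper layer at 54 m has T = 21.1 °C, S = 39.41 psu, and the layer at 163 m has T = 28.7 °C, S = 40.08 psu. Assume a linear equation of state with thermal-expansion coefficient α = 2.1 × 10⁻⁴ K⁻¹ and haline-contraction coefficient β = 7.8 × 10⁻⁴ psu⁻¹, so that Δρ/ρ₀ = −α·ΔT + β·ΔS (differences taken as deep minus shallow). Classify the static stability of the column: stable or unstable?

ΔT = 28.7 − 21.1 = +7.6 K and ΔS = 40.08 − 39.41 = +0.67 psu (deep − shallow).
−αΔT = -1.596 × 10⁻³; βΔS = 5.226 × 10⁻⁴; sum Δρ/ρ₀ = -1.0734 × 10⁻³.
Δρ/ρ₀ < 0, so Δρ < 0: deeper water is lighter → statically unstable; the column would overturn.

unstable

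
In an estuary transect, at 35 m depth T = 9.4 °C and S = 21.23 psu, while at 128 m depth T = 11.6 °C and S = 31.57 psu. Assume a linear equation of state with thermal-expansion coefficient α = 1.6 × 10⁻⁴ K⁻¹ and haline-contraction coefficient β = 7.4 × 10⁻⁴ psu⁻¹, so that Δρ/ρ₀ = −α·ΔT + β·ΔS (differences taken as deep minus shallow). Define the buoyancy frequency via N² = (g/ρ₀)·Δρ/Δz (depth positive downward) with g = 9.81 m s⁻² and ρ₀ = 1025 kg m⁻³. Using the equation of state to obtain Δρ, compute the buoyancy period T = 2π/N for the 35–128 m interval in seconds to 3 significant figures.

ΔT = +2.2 K, ΔS = +10.34 psu (deep − shallow).
Δρ/ρ₀ = −αΔT + βΔS = -3.52 × 10⁻⁴ + 7.6516 × 10⁻³ = 7.2996 × 10⁻³, so Δρ ≈ 7.482 kg m⁻³.
N² = (g/ρ₀)·Δρ/Δz = g·(Δρ/ρ₀)/Δz = 9.81 × 7.2996 × 10⁻³ / 93 = 7.6999 × 10⁻⁴ s⁻².
N = √(7.6999 × 10⁻⁴) = 0.027749 rad s⁻¹ → T = 2π/N = 226.43 s ≈ 226 s.

226 s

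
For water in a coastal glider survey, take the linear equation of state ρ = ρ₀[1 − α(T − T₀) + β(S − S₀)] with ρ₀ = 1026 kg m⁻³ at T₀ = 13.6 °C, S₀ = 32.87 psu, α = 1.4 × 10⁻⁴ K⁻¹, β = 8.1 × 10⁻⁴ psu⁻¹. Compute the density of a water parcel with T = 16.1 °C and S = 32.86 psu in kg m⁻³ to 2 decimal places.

T − T₀ = +2.5 K, S − S₀ = -0.01 psu.
Bracket = 1 − α·(+2.5) + β·(-0.01) = 1 + (-3.581 × 10⁻⁴) = 0.9996419.
ρ = 1026 × 0.9996419 = 1025.63 kg m⁻³.

1025.63 kg m⁻³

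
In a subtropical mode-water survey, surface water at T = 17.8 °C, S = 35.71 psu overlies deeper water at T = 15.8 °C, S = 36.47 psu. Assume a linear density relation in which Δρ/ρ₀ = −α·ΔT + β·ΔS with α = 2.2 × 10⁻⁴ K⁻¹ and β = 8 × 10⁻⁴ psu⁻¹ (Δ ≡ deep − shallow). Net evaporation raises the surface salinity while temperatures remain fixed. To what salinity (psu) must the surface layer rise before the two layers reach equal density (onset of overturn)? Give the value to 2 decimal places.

37.02 psu

Neutral buoyancy requires −α(T_deep − T_surf) + β(S_deep − S_surf′) = 0.
S_surf′ = S_deep − (α/β)·ΔT = 36.47 − (2.2 × 10⁻⁴/8 × 10⁻⁴)·(-2.0) = 37.0200 psu.
Increase required: 37.0200 − 35.71 = 1.3100 psu.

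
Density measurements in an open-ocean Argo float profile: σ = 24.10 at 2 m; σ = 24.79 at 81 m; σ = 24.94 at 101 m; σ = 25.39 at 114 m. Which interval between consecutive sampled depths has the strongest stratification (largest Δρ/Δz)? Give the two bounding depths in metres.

101–114 m

Compute the density gradient over each adjacent pair:
  2–81 m: Δρ/Δz = 0.69/79 = 8.7 × 10⁻³ kg m⁻⁴
  81–101 m: Δρ/Δz = 0.15/20 = 7.5 × 10⁻³ kg m⁻⁴
  101–114 m: Δρ/Δz = 0.45/13 = 0.035 kg m⁻⁴
The largest gradient is in the 101–114 m interval — the pycnocline.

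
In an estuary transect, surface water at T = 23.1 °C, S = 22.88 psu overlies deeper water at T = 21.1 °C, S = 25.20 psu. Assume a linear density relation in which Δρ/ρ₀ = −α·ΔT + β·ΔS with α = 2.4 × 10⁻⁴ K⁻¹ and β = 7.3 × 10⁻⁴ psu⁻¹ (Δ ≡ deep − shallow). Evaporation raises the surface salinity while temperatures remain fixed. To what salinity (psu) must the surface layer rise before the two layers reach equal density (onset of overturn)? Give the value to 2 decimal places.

Neutral buoyancy requires −α(T_deep − T_surf) + β(S_deep − S_surf′) = 0.
S_surf′ = S_deep − (α/β)·ΔT = 25.20 − (2.4 × 10⁻⁴/7.3 × 10⁻⁴)·(-2.0) = 25.8575 psu.
Increase required: 25.8575 − 22.88 = 2.9775 psu.

25.86 psu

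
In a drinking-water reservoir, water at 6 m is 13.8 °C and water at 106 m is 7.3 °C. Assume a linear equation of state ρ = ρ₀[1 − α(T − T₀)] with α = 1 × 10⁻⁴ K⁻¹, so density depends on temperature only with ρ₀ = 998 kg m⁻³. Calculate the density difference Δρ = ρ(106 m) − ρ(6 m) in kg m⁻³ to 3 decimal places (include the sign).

ΔT = -6.5 K, Δρ/ρ₀ = −αΔT = 6.50 × 10⁻⁴.
Δρ = 998 × (6.50 × 10⁻⁴) = +0.649 kg m⁻³.
Positive Δρ: denser below, stable.

+0.649 kg m⁻³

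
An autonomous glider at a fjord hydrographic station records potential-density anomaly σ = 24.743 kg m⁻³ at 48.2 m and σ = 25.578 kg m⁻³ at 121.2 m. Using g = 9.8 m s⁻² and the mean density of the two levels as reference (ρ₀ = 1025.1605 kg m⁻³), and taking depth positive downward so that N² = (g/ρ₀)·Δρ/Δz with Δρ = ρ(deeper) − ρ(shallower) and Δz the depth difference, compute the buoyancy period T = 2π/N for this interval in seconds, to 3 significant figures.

601 s

Δρ = 1025.578 − 1024.743 = 0.835 kg m⁻³ over Δz = 121.2 − 48.2 = 73 m.
N² = (9.8/1025.1605) × (0.835/73) = 1.0934 × 10⁻⁴ s⁻².
N = √(1.0934 × 10⁻⁴) = 0.010457 rad s⁻¹, so T = 2π/N = 600.86 s ≈ 601 s.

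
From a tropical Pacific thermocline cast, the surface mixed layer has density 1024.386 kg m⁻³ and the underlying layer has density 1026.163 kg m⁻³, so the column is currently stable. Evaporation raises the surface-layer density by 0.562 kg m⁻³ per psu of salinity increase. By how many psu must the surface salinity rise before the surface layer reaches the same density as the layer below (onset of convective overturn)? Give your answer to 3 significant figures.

Density deficit of the surface layer: 1026.163 − 1024.386 = 1.777 kg m⁻³.
Required change = 1.777 / 0.562 = 3.16 psu.

3.16 psu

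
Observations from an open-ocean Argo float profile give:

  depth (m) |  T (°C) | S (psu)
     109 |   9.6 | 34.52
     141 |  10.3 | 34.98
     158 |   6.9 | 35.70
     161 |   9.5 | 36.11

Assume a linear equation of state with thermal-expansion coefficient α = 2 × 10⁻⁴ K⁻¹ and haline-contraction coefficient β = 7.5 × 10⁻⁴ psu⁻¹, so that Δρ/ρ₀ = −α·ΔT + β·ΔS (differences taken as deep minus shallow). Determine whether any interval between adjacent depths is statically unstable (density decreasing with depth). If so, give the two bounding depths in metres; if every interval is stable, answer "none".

Evaluate Δρ/ρ₀ = −αΔT + βΔS across each adjacent pair:
  109–141 m: −αΔT+βΔS = −(2 × 10⁻⁴)(+0.7)+(7.5 × 10⁻⁴)(+0.46) = 2.1 × 10⁻⁴ → stable
  141–158 m: −αΔT+βΔS = −(2 × 10⁻⁴)(-3.4)+(7.5 × 10⁻⁴)(+0.72) = 1.2 × 10⁻³ → stable
  158–161 m: −αΔT+βΔS = −(2 × 10⁻⁴)(+2.6)+(7.5 × 10⁻⁴)(+0.41) = -2.1 × 10⁻⁴ → UNSTABLE
The 158–161 m interval has Δρ < 0: lighter water underlies denser water.

158–161 m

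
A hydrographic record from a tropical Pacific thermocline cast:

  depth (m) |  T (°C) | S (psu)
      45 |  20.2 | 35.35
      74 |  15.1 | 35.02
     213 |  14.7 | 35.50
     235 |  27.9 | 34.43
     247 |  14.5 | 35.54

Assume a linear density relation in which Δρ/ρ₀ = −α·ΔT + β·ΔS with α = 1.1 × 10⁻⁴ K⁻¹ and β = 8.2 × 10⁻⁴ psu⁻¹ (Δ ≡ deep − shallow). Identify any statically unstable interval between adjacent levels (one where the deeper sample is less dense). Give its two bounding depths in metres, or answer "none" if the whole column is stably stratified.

213–235 m

Evaluate Δρ/ρ₀ = −αΔT + βΔS across each adjacent pair:
  45–74 m: −αΔT+βΔS = −(1.1 × 10⁻⁴)(-5.1)+(8.2 × 10⁻⁴)(-0.33) = 2.9 × 10⁻⁴ → stable
  74–213 m: −αΔT+βΔS = −(1.1 × 10⁻⁴)(-0.4)+(8.2 × 10⁻⁴)(+0.48) = 4.4 × 10⁻⁴ → stable
  213–235 m: −αΔT+βΔS = −(1.1 × 10⁻⁴)(+13.2)+(8.2 × 10⁻⁴)(-1.07) = -2.3 × 10⁻³ → UNSTABLE
  235–247 m: −αΔT+βΔS = −(1.1 × 10⁻⁴)(-13.4)+(8.2 × 10⁻⁴)(+1.11) = 2.4 × 10⁻³ → stable
The 213–235 m interval has Δρ < 0: lighter water underlies denser water.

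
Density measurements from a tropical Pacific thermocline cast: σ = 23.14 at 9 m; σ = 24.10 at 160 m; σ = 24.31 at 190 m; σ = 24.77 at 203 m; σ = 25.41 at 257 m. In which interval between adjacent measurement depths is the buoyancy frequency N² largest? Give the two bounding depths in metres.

Compute the density gradient over each adjacent pair:
  9–160 m: Δρ/Δz = 0.96/151 = 6.4 × 10⁻³ kg m⁻⁴
  160–190 m: Δρ/Δz = 0.21/30 = 7.0 × 10⁻³ kg m⁻⁴
  190–203 m: Δρ/Δz = 0.46/13 = 0.035 kg m⁻⁴
  203–257 m: Δρ/Δz = 0.64/54 = 0.012 kg m⁻⁴
The largest gradient is in the 190–203 m interval — the pycnocline.

190–203 m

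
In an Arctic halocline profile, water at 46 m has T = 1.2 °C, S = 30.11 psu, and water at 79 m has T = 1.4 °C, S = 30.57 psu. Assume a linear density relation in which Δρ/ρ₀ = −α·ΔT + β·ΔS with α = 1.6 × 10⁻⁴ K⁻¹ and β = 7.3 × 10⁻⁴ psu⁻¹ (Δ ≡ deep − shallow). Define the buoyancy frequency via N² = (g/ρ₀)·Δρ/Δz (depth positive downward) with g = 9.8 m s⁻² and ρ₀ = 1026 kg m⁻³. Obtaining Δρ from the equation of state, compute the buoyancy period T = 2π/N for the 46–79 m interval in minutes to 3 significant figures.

ΔT = +0.2 K, ΔS = +0.46 psu (deep − shallow).
Δρ/ρ₀ = −αΔT + βΔS = -3.20 × 10⁻⁵ + 3.358 × 10⁻⁴ = 3.038 × 10⁻⁴, so Δρ ≈ 0.3117 kg m⁻³.
N² = (g/ρ₀)·Δρ/Δz = g·(Δρ/ρ₀)/Δz = 9.8 × 3.038 × 10⁻⁴ / 33 = 9.0219 × 10⁻⁵ s⁻².
N = √(9.0219 × 10⁻⁵) = 9.4984 × 10⁻³ rad s⁻¹ → T = 2π/N = 661.50 s = 11.025 min ≈ 11.0 min.

11.0 min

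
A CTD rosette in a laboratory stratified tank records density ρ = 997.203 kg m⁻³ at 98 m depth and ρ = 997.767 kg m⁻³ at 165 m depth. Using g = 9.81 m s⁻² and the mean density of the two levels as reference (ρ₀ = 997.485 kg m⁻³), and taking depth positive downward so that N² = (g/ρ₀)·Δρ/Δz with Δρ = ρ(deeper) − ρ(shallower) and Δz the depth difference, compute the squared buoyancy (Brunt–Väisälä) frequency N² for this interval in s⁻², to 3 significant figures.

8.28 × 10⁻⁵ s⁻²

Δρ = 997.767 − 997.203 = 0.564 kg m⁻³ over Δz = 165 − 98 = 67 m.
N² = (9.81/997.485) × (0.564/67) = 8.2788 × 10⁻⁵ s⁻² ≈ 8.28 × 10⁻⁵ s⁻².
Since Δρ > 0 the layer is stably stratified.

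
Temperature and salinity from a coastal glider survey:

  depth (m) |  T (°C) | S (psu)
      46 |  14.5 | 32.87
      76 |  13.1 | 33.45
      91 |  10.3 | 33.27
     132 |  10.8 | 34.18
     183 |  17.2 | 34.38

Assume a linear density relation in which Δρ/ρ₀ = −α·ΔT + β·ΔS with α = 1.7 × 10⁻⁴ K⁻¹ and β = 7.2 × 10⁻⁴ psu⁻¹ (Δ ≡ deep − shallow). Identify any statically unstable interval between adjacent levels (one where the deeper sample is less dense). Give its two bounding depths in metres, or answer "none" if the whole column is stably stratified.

132–183 m

Evaluate Δρ/ρ₀ = −αΔT + βΔS across each adjacent pair:
  46–76 m: −αΔT+βΔS = −(1.7 × 10⁻⁴)(-1.4)+(7.2 × 10⁻⁴)(+0.58) = 6.6 × 10⁻⁴ → stable
  76–91 m: −αΔT+βΔS = −(1.7 × 10⁻⁴)(-2.8)+(7.2 × 10⁻⁴)(-0.18) = 3.5 × 10⁻⁴ → stable
  91–132 m: −αΔT+βΔS = −(1.7 × 10⁻⁴)(+0.5)+(7.2 × 10⁻⁴)(+0.91) = 5.7 × 10⁻⁴ → stable
  132–183 m: −αΔT+βΔS = −(1.7 × 10⁻⁴)(+6.4)+(7.2 × 10⁻⁴)(+0.20) = -9.4 × 10⁻⁴ → UNSTABLE
The 132–183 m interval has Δρ < 0: lighter water underlies denser water.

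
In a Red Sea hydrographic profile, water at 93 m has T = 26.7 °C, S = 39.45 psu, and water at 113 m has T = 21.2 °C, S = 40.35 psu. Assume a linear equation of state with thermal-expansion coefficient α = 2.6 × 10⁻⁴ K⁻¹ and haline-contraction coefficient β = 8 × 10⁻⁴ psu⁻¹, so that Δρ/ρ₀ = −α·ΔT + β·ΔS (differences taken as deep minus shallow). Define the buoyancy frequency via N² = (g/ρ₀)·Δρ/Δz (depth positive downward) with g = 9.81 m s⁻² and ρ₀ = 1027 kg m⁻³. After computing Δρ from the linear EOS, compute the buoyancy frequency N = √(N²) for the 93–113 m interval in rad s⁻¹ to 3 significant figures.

0.0325 rad s⁻¹

ΔT = -5.5 K, ΔS = +0.90 psu (deep − shallow).
Δρ/ρ₀ = −αΔT + βΔS = 1.43 × 10⁻³ + 7.20 × 10⁻⁴ = 2.15 × 10⁻³, so Δρ ≈ 2.208 kg m⁻³.
N² = (g/ρ₀)·Δρ/Δz = g·(Δρ/ρ₀)/Δz = 9.81 × 2.15 × 10⁻³ / 20 = 1.0546 × 10⁻³ s⁻².
N = √(1.0546 × 10⁻³) = 0.032475 rad s⁻¹ ≈ 0.0325 rad s⁻¹.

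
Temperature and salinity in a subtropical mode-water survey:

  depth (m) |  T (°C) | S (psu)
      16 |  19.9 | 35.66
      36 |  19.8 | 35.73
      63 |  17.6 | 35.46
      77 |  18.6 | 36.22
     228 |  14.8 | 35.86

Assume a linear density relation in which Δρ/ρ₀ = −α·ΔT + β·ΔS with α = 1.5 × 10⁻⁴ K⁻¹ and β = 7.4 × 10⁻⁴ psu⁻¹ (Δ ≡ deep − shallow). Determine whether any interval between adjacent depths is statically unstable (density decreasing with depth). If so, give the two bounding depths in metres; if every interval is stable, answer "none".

none

Evaluate Δρ/ρ₀ = −αΔT + βΔS across each adjacent pair:
  16–36 m: −αΔT+βΔS = −(1.5 × 10⁻⁴)(-0.1)+(7.4 × 10⁻⁴)(+0.07) = 6.7 × 10⁻⁵ → stable
  36–63 m: −αΔT+βΔS = −(1.5 × 10⁻⁴)(-2.2)+(7.4 × 10⁻⁴)(-0.27) = 1.3 × 10⁻⁴ → stable
  63–77 m: −αΔT+βΔS = −(1.5 × 10⁻⁴)(+1.0)+(7.4 × 10⁻⁴)(+0.76) = 4.1 × 10⁻⁴ → stable
  77–228 m: −αΔT+βΔS = −(1.5 × 10⁻⁴)(-3.8)+(7.4 × 10⁻⁴)(-0.36) = 3.0 × 10⁻⁴ → stable
Every interval has Δρ > 0: the column is stably stratified throughout.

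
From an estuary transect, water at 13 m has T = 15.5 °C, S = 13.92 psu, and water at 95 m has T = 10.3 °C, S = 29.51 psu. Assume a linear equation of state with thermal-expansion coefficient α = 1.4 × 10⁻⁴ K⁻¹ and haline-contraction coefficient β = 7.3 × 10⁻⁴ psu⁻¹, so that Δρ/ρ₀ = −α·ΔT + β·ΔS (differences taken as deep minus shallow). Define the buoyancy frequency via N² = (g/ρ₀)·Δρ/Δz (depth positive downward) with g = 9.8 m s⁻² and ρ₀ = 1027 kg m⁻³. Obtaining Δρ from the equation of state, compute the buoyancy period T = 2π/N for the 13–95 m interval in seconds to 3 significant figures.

165 s

ΔT = -5.2 K, ΔS = +15.59 psu (deep − shallow).
Δρ/ρ₀ = −αΔT + βΔS = 7.28 × 10⁻⁴ + 0.0113807 = 0.0121087, so Δρ ≈ 12.44 kg m⁻³.
N² = (g/ρ₀)·Δρ/Δz = g·(Δρ/ρ₀)/Δz = 9.8 × 0.0121087 / 82 = 1.4471 × 10⁻³ s⁻².
N = √(1.4471 × 10⁻³) = 0.038041 rad s⁻¹ → T = 2π/N = 165.17 s ≈ 165 s.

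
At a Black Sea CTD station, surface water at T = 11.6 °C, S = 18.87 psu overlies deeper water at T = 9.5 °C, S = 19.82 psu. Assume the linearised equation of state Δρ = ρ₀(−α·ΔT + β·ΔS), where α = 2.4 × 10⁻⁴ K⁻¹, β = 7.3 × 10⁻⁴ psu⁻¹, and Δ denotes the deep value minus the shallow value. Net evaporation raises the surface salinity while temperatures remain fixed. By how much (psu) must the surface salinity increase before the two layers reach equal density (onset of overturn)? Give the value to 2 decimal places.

1.64 psu

Neutral buoyancy requires −α(T_deep − T_surf) + β(S_deep − S_surf′) = 0.
S_surf′ = S_deep − (α/β)·ΔT = 19.82 − (2.4 × 10⁻⁴/7.3 × 10⁻⁴)·(-2.1) = 20.5104 psu.
Increase required: 20.5104 − 18.87 = 1.6404 psu.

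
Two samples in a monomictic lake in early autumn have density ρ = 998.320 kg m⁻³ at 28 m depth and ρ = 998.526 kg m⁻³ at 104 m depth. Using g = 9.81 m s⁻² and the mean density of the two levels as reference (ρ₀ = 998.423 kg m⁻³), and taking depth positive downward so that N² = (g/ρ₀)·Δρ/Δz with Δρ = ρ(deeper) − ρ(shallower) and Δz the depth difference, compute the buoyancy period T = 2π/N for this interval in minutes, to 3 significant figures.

20.3 min

Δρ = 998.526 − 998.320 = 0.206 kg m⁻³ over Δz = 104 − 28 = 76 m.
N² = (9.81/998.423) × (0.206/76) = 2.6632 × 10⁻⁵ s⁻².
N = √(2.6632 × 10⁻⁵) = 5.1606 × 10⁻³ rad s⁻¹, so T = 2π/N = 1.2175 × 10³ s = 20.292 min ≈ 20.3 min.
N² > 0, so the interval is statically stable.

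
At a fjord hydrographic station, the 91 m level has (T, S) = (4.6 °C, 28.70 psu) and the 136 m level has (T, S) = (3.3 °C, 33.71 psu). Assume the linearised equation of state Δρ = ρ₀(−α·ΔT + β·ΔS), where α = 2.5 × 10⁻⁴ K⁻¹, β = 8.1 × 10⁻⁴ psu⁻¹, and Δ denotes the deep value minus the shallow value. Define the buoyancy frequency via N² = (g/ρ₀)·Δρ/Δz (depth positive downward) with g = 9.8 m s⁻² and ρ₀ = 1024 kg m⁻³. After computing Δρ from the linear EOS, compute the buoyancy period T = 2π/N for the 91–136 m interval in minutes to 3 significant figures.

ΔT = -1.3 K, ΔS = +5.01 psu (deep − shallow).
Δρ/ρ₀ = −αΔT + βΔS = 3.25 × 10⁻⁴ + 4.0581 × 10⁻³ = 4.3831 × 10⁻³, so Δρ ≈ 4.488 kg m⁻³.
N² = (g/ρ₀)·Δρ/Δz = g·(Δρ/ρ₀)/Δz = 9.8 × 4.3831 × 10⁻³ / 45 = 9.5454 × 10⁻⁴ s⁻².
N = √(9.5454 × 10⁻⁴) = 0.030896 rad s⁻¹ → T = 2π/N = 203.37 s = 3.3895 min ≈ 3.39 min.

3.39 min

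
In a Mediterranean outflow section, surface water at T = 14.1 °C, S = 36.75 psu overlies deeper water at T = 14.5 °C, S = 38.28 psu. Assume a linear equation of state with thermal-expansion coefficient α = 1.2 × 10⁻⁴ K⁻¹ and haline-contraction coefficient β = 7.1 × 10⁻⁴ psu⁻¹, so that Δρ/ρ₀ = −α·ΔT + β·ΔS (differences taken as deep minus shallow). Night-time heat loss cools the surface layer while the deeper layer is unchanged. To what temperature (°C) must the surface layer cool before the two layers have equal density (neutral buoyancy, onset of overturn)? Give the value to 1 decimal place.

5.4 °C

Neutral buoyancy requires Δρ = 0, i.e. −α(T_deep − T_surf′) + β(S_deep − S_surf) = 0.
T_surf′ = T_deep − (β/α)·ΔS = 14.5 − (7.1 × 10⁻⁴/1.2 × 10⁻⁴)·(+1.53) = 5.447 °C.
Cooling required: 14.1 − (5.447) = 8.653 °C.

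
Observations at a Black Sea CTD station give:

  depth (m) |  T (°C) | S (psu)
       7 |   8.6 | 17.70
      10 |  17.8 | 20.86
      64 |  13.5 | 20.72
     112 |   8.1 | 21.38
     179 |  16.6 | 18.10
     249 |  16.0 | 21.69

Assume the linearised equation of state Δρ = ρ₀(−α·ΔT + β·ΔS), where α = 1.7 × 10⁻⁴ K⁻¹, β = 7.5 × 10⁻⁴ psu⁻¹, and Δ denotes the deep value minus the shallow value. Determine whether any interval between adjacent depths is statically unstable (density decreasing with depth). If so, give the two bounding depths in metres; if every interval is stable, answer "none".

112–179 m

Evaluate Δρ/ρ₀ = −αΔT + βΔS across each adjacent pair:
  7–10 m: −αΔT+βΔS = −(1.7 × 10⁻⁴)(+9.2)+(7.5 × 10⁻⁴)(+3.16) = 8.1 × 10⁻⁴ → stable
  10–64 m: −αΔT+βΔS = −(1.7 × 10⁻⁴)(-4.3)+(7.5 × 10⁻⁴)(-0.14) = 6.3 × 10⁻⁴ → stable
  64–112 m: −αΔT+βΔS = −(1.7 × 10⁻⁴)(-5.4)+(7.5 × 10⁻⁴)(+0.66) = 1.4 × 10⁻³ → stable
  112–179 m: −αΔT+βΔS = −(1.7 × 10⁻⁴)(+8.5)+(7.5 × 10⁻⁴)(-3.28) = -3.9 × 10⁻³ → UNSTABLE
  179–249 m: −αΔT+βΔS = −(1.7 × 10⁻⁴)(-0.6)+(7.5 × 10⁻⁴)(+3.59) = 2.8 × 10⁻³ → stable
The 112–179 m interval has Δρ < 0: lighter water underlies denser water.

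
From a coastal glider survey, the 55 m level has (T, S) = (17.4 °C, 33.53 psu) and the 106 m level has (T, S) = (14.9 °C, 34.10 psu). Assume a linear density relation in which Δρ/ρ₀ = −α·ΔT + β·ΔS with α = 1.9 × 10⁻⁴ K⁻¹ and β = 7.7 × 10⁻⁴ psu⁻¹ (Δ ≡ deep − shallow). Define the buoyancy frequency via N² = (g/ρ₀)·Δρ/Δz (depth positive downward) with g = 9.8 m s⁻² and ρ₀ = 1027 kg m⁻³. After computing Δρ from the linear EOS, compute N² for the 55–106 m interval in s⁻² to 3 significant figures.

ΔT = -2.5 K, ΔS = +0.57 psu (deep − shallow).
Δρ/ρ₀ = −αΔT + βΔS = 4.75 × 10⁻⁴ + 4.389 × 10⁻⁴ = 9.139 × 10⁻⁴, so Δρ ≈ 0.9386 kg m⁻³.
N² = (g/ρ₀)·Δρ/Δz = g·(Δρ/ρ₀)/Δz = 9.8 × 9.139 × 10⁻⁴ / 51 = 1.7561 × 10⁻⁴ s⁻² ≈ 1.76 × 10⁻⁴ s⁻².

1.76 × 10⁻⁴ s⁻²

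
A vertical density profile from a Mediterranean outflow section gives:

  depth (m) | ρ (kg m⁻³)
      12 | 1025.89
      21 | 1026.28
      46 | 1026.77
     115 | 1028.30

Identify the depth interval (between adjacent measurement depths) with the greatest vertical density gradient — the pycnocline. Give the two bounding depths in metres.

12–21 m

Compute the density gradient over each adjacent pair:
  12–21 m: Δρ/Δz = 0.39/9 = 0.043 kg m⁻⁴
  21–46 m: Δρ/Δz = 0.49/25 = 0.020 kg m⁻⁴
  46–115 m: Δρ/Δz = 1.53/69 = 0.022 kg m⁻⁴
The largest gradient is in the 12–21 m interval — the pycnocline.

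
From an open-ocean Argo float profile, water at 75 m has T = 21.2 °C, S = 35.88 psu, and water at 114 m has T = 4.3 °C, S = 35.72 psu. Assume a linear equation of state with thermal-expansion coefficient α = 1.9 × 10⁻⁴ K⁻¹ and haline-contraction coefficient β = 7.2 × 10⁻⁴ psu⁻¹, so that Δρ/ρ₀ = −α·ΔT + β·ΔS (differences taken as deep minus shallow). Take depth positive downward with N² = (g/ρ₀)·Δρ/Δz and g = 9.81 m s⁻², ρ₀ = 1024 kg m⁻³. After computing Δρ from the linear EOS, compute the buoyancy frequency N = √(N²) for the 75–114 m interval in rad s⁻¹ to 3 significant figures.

0.0279 rad s⁻¹

ΔT = -16.9 K, ΔS = -0.16 psu (deep − shallow).
Δρ/ρ₀ = −αΔT + βΔS = 3.211 × 10⁻³ − 1.152 × 10⁻⁴ = 3.0958 × 10⁻³, so Δρ ≈ 3.170 kg m⁻³.
N² = (g/ρ₀)·Δρ/Δz = g·(Δρ/ρ₀)/Δz = 9.81 × 3.0958 × 10⁻³ / 39 = 7.7871 × 10⁻⁴ s⁻².
N = √(7.7871 × 10⁻⁴) = 0.027905 rad s⁻¹ ≈ 0.0279 rad s⁻¹.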